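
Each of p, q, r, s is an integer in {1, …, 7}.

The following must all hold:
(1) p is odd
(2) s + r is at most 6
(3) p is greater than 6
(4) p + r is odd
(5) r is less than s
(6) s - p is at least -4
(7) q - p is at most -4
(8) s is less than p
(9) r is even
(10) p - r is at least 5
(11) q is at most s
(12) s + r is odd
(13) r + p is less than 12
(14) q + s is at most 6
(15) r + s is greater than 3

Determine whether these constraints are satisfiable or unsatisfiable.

One satisfying assignment is p = 7, q = 2, r = 2, s = 3.
For the less obvious constraints — constraint 2: s + r = 5; constraint 6: s - p = -4 — and the others hold by inspection.

Satisfiable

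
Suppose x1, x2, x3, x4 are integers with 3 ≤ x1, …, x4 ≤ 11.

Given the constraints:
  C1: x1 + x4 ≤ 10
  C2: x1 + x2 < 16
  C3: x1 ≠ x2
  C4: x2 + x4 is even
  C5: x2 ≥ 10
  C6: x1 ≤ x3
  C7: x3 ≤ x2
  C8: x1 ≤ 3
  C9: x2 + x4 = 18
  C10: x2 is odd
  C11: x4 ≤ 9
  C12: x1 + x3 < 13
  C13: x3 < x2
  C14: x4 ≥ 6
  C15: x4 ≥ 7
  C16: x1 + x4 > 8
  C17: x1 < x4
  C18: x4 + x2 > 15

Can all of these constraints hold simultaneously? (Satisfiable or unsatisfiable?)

One satisfying assignment is x1 = 3, x2 = 11, x3 = 9, x4 = 7.
For the less obvious constraints — constraint 1: x1 + x4 = 10; constraint 2: x1 + x2 = 14 — and the others hold by inspection.

Satisfiable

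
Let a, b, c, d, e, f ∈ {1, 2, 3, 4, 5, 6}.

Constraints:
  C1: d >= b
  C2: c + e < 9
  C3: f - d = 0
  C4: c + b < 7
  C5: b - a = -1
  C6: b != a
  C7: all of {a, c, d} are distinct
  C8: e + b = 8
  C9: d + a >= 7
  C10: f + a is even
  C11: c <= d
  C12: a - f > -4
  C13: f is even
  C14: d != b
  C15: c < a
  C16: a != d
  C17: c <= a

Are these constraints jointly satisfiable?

Setting (a, b, c, d, e, f) = (4, 3, 1, 6, 5, 6) satisfies everything: constraint 2: c + e = 6; constraint 3: f - d = 0; constraint 4: c + b = 4, and the others follow.

Satisfiable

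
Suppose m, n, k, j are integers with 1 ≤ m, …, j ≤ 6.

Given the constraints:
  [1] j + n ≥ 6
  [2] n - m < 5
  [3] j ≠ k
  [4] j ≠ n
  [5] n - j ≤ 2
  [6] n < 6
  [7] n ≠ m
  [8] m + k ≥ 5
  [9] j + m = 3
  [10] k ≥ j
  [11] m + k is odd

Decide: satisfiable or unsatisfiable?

Try m = 1, n = 4, k = 6, j = 2.
Check constraint 1: j + n = 6; constraint 2: n - m = 3; constraint 5: n - j = 2. The remaining constraints are straightforward to verify.

Satisfiable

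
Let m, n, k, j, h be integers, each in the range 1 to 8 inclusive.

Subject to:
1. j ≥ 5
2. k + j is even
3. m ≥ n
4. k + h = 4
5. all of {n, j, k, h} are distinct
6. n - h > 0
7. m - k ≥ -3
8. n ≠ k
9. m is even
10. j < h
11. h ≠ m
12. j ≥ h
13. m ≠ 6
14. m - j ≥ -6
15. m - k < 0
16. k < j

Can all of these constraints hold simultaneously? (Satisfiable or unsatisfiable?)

Unsatisfiable

Constraints 3, 6, 10, 15, and 16 give m < k, k < j, j < h, h < n, n ≤ m. Chaining: m < k < j < h < n ≤ m, which forces m < m — impossible.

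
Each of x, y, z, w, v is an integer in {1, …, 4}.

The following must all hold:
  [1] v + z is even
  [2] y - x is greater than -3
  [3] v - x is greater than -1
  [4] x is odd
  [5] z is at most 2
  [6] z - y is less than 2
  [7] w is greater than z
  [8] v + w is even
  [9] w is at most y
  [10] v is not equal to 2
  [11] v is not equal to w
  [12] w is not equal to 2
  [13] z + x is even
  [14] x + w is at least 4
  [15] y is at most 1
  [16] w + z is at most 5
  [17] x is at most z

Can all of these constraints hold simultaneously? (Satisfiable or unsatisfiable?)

Unsatisfiable

From constraints 5 and 17: x ≤ z ≤ 2. From constraints 9 and 15: w ≤ y ≤ 1. Hence x + w ≤ 3. But constraint 14 requires x + w ≥ 4, and 4 > 3. Contradiction.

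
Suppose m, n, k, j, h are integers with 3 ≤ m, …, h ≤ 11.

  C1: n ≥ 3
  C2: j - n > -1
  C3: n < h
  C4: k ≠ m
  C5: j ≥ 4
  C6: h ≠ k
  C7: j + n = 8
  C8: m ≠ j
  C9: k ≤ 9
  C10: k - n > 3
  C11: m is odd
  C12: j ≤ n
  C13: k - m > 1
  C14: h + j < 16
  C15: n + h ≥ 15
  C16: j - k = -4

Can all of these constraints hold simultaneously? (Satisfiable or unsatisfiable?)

Satisfiable

Try m = 5, n = 4, k = 8, j = 4, h = 11.
Check constraint 2: j - n = 0; constraint 7: j + n = 8; constraint 10: k - n = 4. The remaining constraints are straightforward to verify.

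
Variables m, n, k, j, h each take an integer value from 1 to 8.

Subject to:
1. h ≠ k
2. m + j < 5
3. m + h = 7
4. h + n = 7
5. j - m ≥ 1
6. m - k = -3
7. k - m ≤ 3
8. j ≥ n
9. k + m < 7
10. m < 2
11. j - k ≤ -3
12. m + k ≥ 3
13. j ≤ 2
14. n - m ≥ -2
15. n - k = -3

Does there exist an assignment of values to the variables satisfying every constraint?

Unsatisfiable

Constraints 5, 7, and 11 give j − m ≥ 1, m − k ≥ -3, k − j ≥ 3.
Adding all 3 inequalities: the left sides telescope to 0, and the right sides sum to 1 + (-3) + 3 = 1. So 0 ≥ 1, which is false.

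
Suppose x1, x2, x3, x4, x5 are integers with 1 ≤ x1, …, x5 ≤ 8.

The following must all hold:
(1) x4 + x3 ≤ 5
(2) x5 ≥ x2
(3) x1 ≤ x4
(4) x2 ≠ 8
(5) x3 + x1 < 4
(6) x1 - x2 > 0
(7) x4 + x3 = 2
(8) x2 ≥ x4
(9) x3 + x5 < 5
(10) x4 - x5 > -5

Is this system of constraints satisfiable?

Unsatisfiable

Constraints 3, 6, and 8 give x4 ≤ x2, x2 < x1, x1 ≤ x4. Chaining: x4 ≤ x2 < x1 ≤ x4, which forces x4 < x4 — impossible.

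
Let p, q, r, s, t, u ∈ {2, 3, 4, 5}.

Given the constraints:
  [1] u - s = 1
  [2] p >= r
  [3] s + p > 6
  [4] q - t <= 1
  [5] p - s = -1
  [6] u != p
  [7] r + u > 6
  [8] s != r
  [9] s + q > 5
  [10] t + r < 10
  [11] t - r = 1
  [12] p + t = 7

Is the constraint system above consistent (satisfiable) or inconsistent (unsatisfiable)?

Satisfiable

One satisfying assignment is p = 3, q = 2, r = 3, s = 4, t = 4, u = 5.
For the less obvious constraints — constraint 1: u - s = 1; constraint 3: s + p = 7 — and the others hold by inspection.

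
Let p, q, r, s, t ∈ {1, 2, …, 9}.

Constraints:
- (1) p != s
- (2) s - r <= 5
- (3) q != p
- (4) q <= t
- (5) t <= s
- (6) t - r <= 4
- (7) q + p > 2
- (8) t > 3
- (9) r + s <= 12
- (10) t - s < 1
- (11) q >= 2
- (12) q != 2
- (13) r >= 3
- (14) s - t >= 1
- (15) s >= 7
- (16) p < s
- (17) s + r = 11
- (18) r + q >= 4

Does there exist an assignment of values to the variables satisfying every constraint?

Setting (p, q, r, s, t) = (2, 3, 3, 8, 7) satisfies everything: constraint 2: s - r = 5; constraint 6: t - r = 4, and the others follow.

Satisfiable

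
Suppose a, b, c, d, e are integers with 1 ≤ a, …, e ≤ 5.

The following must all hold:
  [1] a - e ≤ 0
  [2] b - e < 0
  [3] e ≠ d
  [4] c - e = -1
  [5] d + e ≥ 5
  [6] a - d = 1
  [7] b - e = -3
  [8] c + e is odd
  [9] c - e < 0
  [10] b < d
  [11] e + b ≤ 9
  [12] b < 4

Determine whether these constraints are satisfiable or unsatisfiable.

Satisfiable

Setting (a, b, c, d, e) = (4, 2, 4, 3, 5) satisfies everything: constraint 1: a - e = -1; constraint 2: b - e = -3; constraint 4: c - e = -1, and the others follow.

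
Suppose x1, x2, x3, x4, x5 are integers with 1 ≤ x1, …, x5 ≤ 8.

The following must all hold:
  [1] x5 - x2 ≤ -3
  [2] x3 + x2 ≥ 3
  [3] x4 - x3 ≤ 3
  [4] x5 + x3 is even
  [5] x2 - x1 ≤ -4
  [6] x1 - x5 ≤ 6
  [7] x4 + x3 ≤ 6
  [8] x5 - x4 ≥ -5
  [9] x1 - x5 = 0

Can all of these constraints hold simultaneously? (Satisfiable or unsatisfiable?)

Unsatisfiable

Constraints 1, 5, and 6 give x2 − x5 ≥ 3, x5 − x1 ≥ -6, x1 − x2 ≥ 4.
Adding all 3 inequalities: the left sides telescope to 0, and the right sides sum to 3 + (-6) + 4 = 1. So 0 ≥ 1, which is false.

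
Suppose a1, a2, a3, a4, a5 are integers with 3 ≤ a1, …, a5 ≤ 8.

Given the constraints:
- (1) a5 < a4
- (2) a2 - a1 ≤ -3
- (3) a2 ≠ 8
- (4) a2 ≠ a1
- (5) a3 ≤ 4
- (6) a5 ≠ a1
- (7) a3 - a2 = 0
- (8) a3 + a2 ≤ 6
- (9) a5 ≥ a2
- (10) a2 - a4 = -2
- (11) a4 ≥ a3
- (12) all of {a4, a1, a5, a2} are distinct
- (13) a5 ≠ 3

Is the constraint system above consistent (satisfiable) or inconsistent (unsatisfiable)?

Satisfiable

Try a1 = 8, a2 = 3, a3 = 3, a4 = 5, a5 = 4.
Check constraint 2: a2 - a1 = -5; constraint 7: a3 - a2 = 0. The remaining constraints are straightforward to verify.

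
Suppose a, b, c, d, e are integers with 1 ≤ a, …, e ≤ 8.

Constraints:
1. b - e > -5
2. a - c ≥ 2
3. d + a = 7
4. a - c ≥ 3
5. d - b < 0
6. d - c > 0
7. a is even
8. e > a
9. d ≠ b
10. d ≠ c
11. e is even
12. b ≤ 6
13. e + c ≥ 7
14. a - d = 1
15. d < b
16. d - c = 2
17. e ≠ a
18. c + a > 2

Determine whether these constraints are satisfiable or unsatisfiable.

Setting (a, b, c, d, e) = (4, 4, 1, 3, 8) satisfies everything: constraint 1: b - e = -4; constraint 2: a - c = 3; constraint 3: d + a = 7, and the others follow.

Satisfiable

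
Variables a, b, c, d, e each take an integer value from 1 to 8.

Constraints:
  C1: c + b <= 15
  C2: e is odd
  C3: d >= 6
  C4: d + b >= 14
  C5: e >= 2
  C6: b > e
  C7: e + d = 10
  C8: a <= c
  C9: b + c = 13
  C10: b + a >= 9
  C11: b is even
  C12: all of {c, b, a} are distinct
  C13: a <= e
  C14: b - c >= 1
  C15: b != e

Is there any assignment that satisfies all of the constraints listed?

One satisfying assignment is a = 2, b = 8, c = 5, d = 7, e = 3.
For the less obvious constraints — constraint 1: c + b = 13; constraint 4: d + b = 15; constraint 7: e + d = 10 — and the others hold by inspection.

Satisfiable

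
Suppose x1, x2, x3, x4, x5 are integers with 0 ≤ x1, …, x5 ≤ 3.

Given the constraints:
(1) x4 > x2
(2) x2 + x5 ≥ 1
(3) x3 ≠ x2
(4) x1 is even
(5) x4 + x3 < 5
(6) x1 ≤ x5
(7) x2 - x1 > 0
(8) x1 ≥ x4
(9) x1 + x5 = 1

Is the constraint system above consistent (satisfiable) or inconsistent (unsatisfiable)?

Unsatisfiable

Constraints 1, 7, and 8 give x2 < x4, x4 ≤ x1, x1 < x2. Chaining: x2 < x4 ≤ x1 < x2, which forces x2 < x2 — impossible.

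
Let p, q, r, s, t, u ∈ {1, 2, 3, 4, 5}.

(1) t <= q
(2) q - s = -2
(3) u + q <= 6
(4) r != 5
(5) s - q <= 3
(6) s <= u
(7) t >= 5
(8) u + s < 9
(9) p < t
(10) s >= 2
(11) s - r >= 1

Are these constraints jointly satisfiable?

From constraints 6 and 10: u ≥ s ≥ 2. From constraints 1 and 7: q ≥ t ≥ 5. Hence u + q ≥ 7. But constraint 3 requires u + q ≤ 6, and 6 < 7. Contradiction.

Unsatisfiable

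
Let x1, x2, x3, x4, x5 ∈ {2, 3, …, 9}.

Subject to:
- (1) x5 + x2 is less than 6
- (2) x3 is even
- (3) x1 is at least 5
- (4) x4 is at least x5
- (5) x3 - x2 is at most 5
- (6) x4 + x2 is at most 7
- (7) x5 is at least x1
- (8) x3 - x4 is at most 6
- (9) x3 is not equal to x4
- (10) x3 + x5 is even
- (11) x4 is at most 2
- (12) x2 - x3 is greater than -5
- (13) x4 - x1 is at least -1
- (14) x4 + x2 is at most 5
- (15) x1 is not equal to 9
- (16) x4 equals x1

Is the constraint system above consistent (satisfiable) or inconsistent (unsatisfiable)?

Unsatisfiable

From constraints 3 and 7: x5 ≥ x1 and x1 ≥ 5, so x5 ≥ 5. From constraints 4 and 11: x5 ≤ x4 and x4 ≤ 2, so x5 ≤ 2. But 2 < 5, so no value of x5 works.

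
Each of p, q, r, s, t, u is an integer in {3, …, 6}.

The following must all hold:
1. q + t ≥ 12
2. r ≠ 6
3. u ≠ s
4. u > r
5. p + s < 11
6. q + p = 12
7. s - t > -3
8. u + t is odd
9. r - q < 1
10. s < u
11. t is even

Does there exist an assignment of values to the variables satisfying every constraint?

Try p = 6, q = 6, r = 4, s = 4, t = 6, u = 5.
Check constraint 1: q + t = 12; constraint 5: p + s = 10; constraint 6: q + p = 12. The remaining constraints are straightforward to verify.

Satisfiable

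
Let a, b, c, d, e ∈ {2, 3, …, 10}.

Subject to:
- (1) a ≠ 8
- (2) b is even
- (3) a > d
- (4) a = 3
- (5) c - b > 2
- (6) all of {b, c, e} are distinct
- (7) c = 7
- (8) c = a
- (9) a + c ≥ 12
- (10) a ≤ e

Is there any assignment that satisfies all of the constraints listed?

Constraint 7 fixes c = 7 and constraint 4 fixes a = 3, but constraint 8 requires c = a. Since 7 ≠ 3, contradiction.

Unsatisfiable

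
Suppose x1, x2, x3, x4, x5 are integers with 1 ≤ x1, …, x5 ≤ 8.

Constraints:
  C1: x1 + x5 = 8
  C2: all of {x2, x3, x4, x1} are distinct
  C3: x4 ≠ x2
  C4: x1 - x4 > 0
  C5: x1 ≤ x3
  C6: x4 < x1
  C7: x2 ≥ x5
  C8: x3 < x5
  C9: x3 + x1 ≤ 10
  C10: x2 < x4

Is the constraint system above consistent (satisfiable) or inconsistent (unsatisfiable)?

Constraints 5, 6, 7, 8, and 10 give x2 < x4, x4 < x1, x1 ≤ x3, x3 < x5, x5 ≤ x2. Chaining: x2 < x4 < x1 ≤ x3 < x5 ≤ x2, which forces x2 < x2 — impossible.

Unsatisfiable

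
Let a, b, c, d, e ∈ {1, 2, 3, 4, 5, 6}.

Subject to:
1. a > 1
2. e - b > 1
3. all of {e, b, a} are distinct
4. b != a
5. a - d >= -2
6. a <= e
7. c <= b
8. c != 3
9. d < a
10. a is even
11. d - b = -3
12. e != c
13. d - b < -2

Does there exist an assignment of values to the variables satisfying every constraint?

Satisfiable

The assignment a = 2, b = 4, c = 4, d = 1, e = 6 works:
  constraint 2 holds since e - b = 2.
  constraint 5 holds since a - d = 1.
  constraint 11 holds since d - b = -3.
The rest check out directly.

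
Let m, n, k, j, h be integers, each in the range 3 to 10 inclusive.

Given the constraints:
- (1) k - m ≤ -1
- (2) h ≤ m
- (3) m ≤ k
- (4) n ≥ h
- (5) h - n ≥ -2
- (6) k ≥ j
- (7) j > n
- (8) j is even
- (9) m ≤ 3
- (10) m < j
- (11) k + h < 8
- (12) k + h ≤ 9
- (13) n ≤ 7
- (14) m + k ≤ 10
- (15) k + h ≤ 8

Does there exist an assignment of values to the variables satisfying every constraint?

Constraints 1, 6, and 10 give k < m, m < j, j ≤ k. Chaining: k < m < j ≤ k, which forces k < k — impossible.

Unsatisfiable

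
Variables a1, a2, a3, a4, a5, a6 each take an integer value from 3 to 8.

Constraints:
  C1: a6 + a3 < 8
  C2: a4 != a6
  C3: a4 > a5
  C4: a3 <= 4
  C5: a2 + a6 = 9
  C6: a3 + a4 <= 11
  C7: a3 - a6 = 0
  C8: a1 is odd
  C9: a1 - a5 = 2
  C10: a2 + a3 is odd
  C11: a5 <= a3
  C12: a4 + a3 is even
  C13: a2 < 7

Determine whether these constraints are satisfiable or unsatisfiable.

Satisfiable

Try a1 = 5, a2 = 6, a3 = 3, a4 = 5, a5 = 3, a6 = 3.
Check constraint 1: a6 + a3 = 6; constraint 5: a2 + a6 = 9. The remaining constraints are straightforward to verify.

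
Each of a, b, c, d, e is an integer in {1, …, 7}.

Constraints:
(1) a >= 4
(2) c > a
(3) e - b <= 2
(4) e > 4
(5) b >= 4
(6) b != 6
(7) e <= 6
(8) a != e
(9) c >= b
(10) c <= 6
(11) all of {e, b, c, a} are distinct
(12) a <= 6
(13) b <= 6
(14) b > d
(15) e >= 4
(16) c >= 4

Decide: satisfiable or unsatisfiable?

Unsatisfiable

Constraints 1, 5, 7, 10, 12, 13, 15, and 16 confine each of e, b, c, a to the 3 values {4, …, 6}.
Constraint 11 requires all 4 of them to be distinct, but only 3 values are available — impossible by the pigeonhole principle.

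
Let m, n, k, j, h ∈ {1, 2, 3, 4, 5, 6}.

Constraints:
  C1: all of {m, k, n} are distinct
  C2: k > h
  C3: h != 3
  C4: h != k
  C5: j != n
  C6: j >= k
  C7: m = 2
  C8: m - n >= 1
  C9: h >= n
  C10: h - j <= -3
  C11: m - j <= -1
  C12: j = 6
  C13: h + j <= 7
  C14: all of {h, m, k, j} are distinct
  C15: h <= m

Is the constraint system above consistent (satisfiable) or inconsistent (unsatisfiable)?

Satisfiable

Setting (m, n, k, j, h) = (2, 1, 4, 6, 1) satisfies everything: constraint 8: m - n = 1; constraint 10: h - j = -5, and the others follow.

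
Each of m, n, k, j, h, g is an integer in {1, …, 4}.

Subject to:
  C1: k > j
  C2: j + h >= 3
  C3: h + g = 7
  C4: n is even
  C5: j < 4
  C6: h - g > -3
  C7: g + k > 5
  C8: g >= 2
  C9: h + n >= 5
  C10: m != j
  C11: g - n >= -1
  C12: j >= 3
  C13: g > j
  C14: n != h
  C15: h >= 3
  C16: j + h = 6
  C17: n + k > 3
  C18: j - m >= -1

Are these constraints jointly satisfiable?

One satisfying assignment is m = 4, n = 2, k = 4, j = 3, h = 3, g = 4.
For the less obvious constraints — constraint 2: j + h = 6; constraint 3: h + g = 7 — and the others hold by inspection.

Satisfiable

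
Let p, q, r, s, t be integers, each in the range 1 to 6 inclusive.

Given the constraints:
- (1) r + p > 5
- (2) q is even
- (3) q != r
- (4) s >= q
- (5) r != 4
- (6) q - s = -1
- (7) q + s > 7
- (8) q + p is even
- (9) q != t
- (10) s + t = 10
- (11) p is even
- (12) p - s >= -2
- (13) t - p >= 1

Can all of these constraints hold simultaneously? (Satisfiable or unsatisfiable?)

Satisfiable

The assignment p = 4, q = 4, r = 3, s = 5, t = 5 works:
  constraint 1 holds since r + p = 7.
  constraint 6 holds since q - s = -1.
  constraint 7 holds since q + s = 9.
The rest check out directly.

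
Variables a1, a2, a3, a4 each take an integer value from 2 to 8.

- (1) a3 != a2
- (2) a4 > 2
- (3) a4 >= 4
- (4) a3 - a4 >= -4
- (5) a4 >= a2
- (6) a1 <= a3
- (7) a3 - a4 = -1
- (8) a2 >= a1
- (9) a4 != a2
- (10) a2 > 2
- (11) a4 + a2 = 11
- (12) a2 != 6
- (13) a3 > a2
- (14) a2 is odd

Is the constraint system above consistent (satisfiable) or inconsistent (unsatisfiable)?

Satisfiable

Try a1 = 2, a2 = 3, a3 = 7, a4 = 8.
Check constraint 4: a3 - a4 = -1; constraint 7: a3 - a4 = -1. The remaining constraints are straightforward to verify.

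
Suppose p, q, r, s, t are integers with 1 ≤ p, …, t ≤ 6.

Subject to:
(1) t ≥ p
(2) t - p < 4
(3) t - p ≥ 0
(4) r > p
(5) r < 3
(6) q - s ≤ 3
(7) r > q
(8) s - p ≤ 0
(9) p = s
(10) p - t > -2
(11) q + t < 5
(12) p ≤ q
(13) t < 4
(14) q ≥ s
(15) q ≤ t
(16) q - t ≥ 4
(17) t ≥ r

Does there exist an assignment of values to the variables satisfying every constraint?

Unsatisfiable

Constraints 3, 6, 8, and 16 give p − s ≥ 0, s − q ≥ -3, q − t ≥ 4, t − p ≥ 0.
Adding all 4 inequalities: the left sides telescope to 0, and the right sides sum to 0 + (-3) + 4 + 0 = 1. So 0 ≥ 1, which is false.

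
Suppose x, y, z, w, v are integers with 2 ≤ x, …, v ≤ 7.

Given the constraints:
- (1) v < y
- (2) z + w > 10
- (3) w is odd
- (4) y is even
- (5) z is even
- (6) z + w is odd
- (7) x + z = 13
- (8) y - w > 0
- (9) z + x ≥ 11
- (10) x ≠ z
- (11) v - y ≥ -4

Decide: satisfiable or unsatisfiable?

Satisfiable

One satisfying assignment is x = 7, y = 6, z = 6, w = 5, v = 4.
For the less obvious constraints — constraint 2: z + w = 11; constraint 7: x + z = 13; constraint 8: y - w = 1 — and the others hold by inspection.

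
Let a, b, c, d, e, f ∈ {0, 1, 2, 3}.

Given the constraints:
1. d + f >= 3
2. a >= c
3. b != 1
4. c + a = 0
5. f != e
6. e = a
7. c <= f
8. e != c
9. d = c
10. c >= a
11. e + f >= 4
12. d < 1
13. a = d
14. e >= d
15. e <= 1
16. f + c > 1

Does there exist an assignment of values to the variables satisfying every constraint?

From constraints 6, 9, and 13, e = a = d = c, so e = c. But constraint 8 says e ≠ c. Contradiction.

Unsatisfiable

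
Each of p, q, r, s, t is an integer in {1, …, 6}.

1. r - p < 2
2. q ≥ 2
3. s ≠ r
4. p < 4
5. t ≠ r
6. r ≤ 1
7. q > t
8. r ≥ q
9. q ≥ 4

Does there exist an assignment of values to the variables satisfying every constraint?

From constraints 8 and 9: r ≥ q and q ≥ 4, so r ≥ 4. From constraint 6: r ≤ 1. But 1 < 4, so no value of r works.

Unsatisfiable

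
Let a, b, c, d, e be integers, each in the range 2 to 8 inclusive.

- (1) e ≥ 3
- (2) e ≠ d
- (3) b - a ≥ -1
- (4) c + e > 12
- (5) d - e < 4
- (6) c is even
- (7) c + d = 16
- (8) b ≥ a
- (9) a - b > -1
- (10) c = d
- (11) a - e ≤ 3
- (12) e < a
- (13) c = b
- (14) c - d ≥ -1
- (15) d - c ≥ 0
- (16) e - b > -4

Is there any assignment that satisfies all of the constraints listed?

Satisfiable

One satisfying assignment is a = 8, b = 8, c = 8, d = 8, e = 7.
For the less obvious constraints — constraint 3: b - a = 0; constraint 4: c + e = 15; constraint 5: d - e = 1 — and the others hold by inspection.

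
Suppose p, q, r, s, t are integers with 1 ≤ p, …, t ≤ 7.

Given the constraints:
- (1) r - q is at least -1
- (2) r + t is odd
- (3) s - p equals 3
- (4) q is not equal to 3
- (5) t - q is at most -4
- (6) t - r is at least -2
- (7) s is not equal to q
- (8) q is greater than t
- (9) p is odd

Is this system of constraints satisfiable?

Unsatisfiable

Constraints 1, 5, and 6 give r − q ≥ -1, q − t ≥ 4, t − r ≥ -2.
Adding all 3 inequalities: the left sides telescope to 0, and the right sides sum to (-1) + 4 + (-2) = 1. So 0 ≥ 1, which is false.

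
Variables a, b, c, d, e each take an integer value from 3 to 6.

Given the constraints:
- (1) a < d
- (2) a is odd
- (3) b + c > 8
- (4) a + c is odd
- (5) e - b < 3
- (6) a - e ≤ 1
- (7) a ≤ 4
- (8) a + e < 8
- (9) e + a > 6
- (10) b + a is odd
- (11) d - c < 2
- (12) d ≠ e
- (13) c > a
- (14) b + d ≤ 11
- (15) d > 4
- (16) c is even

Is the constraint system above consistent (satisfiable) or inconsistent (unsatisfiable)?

Take a = 3, b = 4, c = 6, d = 6, e = 4. Then constraint 3: b + c = 10; constraint 5: e - b = 0; constraint 6: a - e = -1, and every other listed constraint is also met.

Satisfiable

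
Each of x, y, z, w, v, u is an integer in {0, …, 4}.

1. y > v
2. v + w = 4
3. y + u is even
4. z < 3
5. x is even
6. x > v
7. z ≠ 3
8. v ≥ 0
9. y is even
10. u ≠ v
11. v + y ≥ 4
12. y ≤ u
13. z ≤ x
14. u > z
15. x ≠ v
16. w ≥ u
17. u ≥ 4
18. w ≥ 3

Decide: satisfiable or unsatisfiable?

The assignment x = 2, y = 4, z = 0, w = 4, v = 0, u = 4 works:
  constraint 2 holds since v + w = 4.
  constraint 3 holds since y + u = 8 is even.
  constraint 11 holds since v + y = 4.
The rest check out directly.

Satisfiable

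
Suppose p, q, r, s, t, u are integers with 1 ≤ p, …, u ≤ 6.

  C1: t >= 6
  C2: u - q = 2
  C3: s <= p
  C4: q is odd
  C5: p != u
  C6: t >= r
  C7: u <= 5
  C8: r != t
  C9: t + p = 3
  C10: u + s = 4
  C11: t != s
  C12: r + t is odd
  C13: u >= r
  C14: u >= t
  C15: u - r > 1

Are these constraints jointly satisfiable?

From constraint 1: t ≥ 6. From constraints 7 and 14: t ≤ u and u ≤ 5, so t ≤ 5. But 5 < 6, so no value of t works.

Unsatisfiable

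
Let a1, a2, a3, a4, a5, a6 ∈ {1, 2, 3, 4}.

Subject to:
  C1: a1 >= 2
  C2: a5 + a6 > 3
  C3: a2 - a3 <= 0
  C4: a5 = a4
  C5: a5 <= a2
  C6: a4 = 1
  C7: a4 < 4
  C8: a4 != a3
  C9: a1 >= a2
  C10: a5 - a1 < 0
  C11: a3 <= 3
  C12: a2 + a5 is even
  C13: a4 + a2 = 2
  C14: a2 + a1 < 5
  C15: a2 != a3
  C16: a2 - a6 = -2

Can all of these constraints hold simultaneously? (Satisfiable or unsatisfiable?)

Setting (a1, a2, a3, a4, a5, a6) = (3, 1, 3, 1, 1, 3) satisfies everything: constraint 2: a5 + a6 = 4; constraint 3: a2 - a3 = -2; constraint 10: a5 - a1 = -2, and the others follow.

Satisfiable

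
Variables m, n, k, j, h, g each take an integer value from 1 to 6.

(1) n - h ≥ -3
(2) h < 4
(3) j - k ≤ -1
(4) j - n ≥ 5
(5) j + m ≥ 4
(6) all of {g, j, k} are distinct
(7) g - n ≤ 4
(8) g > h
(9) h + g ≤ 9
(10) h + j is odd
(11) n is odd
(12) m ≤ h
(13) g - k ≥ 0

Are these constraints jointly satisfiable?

Constraints 3, 4, 7, and 13 give n − g ≥ -4, g − k ≥ 0, k − j ≥ 1, j − n ≥ 5.
Adding all 4 inequalities: the left sides telescope to 0, and the right sides sum to (-4) + 0 + 1 + 5 = 2. So 0 ≥ 2, which is false.

Unsatisfiable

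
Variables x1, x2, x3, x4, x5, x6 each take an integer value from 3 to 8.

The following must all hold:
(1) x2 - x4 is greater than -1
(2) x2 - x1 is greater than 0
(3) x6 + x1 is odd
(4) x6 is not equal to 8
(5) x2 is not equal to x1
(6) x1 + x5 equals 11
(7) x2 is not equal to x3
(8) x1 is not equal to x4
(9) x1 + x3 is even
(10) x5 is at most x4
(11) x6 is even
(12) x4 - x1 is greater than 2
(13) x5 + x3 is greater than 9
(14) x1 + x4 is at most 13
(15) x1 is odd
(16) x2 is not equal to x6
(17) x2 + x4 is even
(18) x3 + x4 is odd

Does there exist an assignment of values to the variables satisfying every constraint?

The assignment x1 = 5, x2 = 8, x3 = 5, x4 = 8, x5 = 6, x6 = 6 works:
  constraint 1 holds since x2 - x4 = 0.
  constraint 2 holds since x2 - x1 = 3.
  constraint 6 holds since x1 + x5 = 11.
The rest check out directly.

Satisfiable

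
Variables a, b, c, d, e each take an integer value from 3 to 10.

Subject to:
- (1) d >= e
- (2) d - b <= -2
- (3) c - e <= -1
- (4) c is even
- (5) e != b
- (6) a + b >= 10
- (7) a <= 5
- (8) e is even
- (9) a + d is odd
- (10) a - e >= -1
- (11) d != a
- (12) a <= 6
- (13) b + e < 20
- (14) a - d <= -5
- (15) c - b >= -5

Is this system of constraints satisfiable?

Unsatisfiable

Constraints 2, 3, 10, 14, and 15 give a − e ≥ -1, e − c ≥ 1, c − b ≥ -5, b − d ≥ 2, d − a ≥ 5.
Adding all 5 inequalities: the left sides telescope to 0, and the right sides sum to (-1) + 1 + (-5) + 2 + 5 = 2. So 0 ≥ 2, which is false.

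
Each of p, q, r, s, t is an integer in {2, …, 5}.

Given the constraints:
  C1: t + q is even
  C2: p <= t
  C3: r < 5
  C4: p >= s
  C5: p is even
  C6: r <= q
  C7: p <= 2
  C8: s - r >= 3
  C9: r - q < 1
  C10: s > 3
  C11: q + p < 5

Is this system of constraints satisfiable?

Unsatisfiable

From constraint 10: s ≥ 4. From constraints 4 and 7: s ≤ p and p ≤ 2, so s ≤ 2. But 2 < 4, so no value of s works.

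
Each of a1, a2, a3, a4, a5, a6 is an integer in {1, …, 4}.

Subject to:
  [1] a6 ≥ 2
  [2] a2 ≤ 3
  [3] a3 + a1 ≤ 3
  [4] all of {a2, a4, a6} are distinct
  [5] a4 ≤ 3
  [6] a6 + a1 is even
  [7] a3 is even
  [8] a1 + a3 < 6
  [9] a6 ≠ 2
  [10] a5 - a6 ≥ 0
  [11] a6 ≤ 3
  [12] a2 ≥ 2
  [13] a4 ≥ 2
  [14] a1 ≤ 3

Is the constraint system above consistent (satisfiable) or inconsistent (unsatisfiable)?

Constraints 1, 2, 5, 11, 12, and 13 confine each of a2, a4, a6 to the 2 values {2, 3}.
Constraint 4 requires all 3 of them to be distinct, but only 2 values are available — impossible by the pigeonhole principle.

Unsatisfiable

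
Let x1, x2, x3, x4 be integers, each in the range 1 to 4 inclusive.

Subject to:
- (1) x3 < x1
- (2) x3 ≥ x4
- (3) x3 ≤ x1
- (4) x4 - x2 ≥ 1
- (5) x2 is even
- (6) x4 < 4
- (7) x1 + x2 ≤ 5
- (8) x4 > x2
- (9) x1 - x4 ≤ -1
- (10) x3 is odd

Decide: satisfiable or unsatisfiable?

Unsatisfiable

Constraints 1, 2, and 9 give x1 < x4, x4 ≤ x3, x3 < x1. Chaining: x1 < x4 ≤ x3 < x1, which forces x1 < x1 — impossible.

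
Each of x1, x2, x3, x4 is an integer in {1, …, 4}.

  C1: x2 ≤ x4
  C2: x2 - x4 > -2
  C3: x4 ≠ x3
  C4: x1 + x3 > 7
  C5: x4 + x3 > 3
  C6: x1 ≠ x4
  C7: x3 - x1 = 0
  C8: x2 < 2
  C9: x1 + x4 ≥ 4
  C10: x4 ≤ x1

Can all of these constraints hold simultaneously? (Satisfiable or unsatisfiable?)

Satisfiable

Setting (x1, x2, x3, x4) = (4, 1, 4, 1) satisfies everything: constraint 2: x2 - x4 = 0; constraint 4: x1 + x3 = 8, and the others follow.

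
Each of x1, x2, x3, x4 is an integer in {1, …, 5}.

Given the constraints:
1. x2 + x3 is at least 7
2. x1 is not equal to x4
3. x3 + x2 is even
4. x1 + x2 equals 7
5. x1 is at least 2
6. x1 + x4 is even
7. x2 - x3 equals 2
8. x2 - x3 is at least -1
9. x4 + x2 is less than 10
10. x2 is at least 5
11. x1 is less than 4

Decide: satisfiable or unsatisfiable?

The assignment x1 = 2, x2 = 5, x3 = 3, x4 = 4 works:
  constraint 1 holds since x2 + x3 = 8.
  constraint 4 holds since x1 + x2 = 7.
  constraint 7 holds since x2 - x3 = 2.
The rest check out directly.

Satisfiable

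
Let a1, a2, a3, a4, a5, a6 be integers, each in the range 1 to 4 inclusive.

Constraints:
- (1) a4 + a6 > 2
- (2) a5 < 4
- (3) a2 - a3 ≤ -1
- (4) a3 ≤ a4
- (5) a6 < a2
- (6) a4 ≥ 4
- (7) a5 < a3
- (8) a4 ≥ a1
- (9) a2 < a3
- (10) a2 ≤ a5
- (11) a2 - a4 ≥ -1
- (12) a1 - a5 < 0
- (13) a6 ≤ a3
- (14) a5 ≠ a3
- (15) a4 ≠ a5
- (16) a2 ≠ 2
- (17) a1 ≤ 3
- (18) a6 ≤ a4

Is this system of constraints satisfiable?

Try a1 = 1, a2 = 3, a3 = 4, a4 = 4, a5 = 3, a6 = 1.
Check constraint 1: a4 + a6 = 5; constraint 3: a2 - a3 = -1. The remaining constraints are straightforward to verify.

Satisfiable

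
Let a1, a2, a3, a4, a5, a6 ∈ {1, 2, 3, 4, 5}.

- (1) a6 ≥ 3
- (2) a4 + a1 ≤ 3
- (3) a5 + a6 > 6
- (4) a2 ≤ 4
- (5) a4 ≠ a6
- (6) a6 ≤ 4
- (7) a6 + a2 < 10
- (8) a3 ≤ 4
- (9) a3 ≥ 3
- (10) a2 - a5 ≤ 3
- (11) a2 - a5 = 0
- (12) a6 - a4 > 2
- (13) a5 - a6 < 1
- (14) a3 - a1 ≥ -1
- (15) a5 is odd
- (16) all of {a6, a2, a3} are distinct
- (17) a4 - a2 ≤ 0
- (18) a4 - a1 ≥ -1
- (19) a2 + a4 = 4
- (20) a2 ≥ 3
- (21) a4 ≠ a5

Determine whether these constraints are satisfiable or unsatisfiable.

Unsatisfiable

Constraints 1, 4, 6, 8, 9, and 20 confine each of a6, a2, a3 to the 2 values {3, 4}.
Constraint 16 requires all 3 of them to be distinct, but only 2 values are available — impossible by the pigeonhole principle.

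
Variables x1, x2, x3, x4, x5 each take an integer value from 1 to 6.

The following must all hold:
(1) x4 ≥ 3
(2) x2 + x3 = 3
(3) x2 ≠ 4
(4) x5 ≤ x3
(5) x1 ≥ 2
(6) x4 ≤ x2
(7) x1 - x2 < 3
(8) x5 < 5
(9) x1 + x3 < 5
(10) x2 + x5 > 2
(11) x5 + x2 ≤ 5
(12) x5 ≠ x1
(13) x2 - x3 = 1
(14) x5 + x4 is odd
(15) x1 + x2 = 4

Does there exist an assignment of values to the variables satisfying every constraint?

Unsatisfiable

From constraint 5: x1 ≥ 2. From constraints 1 and 6: x2 ≥ x4 ≥ 3. Hence x1 + x2 ≥ 5. But constraint 15 requires x1 + x2 = 4, and 4 < 5. Contradiction.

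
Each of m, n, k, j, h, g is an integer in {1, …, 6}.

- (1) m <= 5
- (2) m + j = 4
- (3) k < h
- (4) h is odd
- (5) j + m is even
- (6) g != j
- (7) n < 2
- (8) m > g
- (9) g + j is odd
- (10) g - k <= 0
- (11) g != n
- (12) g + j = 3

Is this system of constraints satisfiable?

Satisfiable

Try m = 3, n = 1, k = 2, j = 1, h = 3, g = 2.
Check constraint 2: m + j = 4; constraint 10: g - k = 0. The remaining constraints are straightforward to verify.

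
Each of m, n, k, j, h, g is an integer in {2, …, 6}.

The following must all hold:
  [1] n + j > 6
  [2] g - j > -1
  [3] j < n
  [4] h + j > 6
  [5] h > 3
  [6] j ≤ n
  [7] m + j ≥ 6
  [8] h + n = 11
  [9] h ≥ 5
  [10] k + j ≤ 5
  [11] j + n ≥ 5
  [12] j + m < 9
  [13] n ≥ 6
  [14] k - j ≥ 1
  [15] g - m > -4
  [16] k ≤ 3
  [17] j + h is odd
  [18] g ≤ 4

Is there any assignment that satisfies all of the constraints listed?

Satisfiable

Setting (m, n, k, j, h, g) = (6, 6, 3, 2, 5, 4) satisfies everything: constraint 1: n + j = 8; constraint 2: g - j = 2, and the others follow.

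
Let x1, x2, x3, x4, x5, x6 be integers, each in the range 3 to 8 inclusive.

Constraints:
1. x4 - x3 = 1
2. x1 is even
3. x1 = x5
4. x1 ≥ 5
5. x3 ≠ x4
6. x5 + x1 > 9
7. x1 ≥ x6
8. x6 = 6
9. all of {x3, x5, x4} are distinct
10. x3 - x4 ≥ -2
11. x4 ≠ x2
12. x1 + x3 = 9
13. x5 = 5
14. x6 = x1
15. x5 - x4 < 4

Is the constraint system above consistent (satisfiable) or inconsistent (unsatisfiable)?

Unsatisfiable

Constraint 8 fixes x6 = 6 and constraint 13 fixes x5 = 5. Constraints 3 and 14 give x6 = x1 = x5, so x6 = x5. But 6 ≠ 5 — contradiction.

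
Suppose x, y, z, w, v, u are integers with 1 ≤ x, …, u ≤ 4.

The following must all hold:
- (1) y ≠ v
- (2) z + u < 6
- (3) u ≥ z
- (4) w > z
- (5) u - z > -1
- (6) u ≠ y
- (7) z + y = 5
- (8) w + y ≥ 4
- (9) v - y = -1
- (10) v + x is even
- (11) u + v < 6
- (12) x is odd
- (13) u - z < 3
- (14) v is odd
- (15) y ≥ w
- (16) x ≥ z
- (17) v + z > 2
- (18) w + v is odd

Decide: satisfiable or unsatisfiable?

One satisfying assignment is x = 1, y = 4, z = 1, w = 2, v = 3, u = 2.
For the less obvious constraints — constraint 2: z + u = 3; constraint 5: u - z = 1; constraint 7: z + y = 5 — and the others hold by inspection.

Satisfiable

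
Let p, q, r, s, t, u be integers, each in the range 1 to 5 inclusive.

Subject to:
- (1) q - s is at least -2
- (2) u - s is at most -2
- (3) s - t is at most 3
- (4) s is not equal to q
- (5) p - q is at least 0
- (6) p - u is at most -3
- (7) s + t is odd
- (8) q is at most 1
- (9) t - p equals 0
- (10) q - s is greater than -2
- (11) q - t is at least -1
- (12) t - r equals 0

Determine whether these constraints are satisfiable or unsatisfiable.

Unsatisfiable

Constraints 2, 3, 5, 6, and 11 give t − s ≥ -3, s − u ≥ 2, u − p ≥ 3, p − q ≥ 0, q − t ≥ -1.
Adding all 5 inequalities: the left sides telescope to 0, and the right sides sum to (-3) + 2 + 3 + 0 + (-1) = 1. So 0 ≥ 1, which is false.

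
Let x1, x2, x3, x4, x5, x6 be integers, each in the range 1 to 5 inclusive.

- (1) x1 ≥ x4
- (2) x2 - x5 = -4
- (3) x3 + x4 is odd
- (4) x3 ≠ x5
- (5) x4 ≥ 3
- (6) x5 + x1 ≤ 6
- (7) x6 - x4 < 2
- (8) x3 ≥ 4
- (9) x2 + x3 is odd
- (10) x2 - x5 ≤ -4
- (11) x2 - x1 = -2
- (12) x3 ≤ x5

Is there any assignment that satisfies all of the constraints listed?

From constraints 8 and 12: x5 ≥ x3 ≥ 4. From constraints 1 and 5: x1 ≥ x4 ≥ 3. Hence x5 + x1 ≥ 7. But constraint 6 requires x5 + x1 ≤ 6, and 6 < 7. Contradiction.

Unsatisfiable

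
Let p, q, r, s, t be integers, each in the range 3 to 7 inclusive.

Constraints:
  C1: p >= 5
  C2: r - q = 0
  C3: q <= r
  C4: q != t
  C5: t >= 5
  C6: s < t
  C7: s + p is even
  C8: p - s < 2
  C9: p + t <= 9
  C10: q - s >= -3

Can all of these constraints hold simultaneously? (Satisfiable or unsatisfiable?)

From constraint 1: p ≥ 5. From constraint 5: t ≥ 5. Hence p + t ≥ 10. But constraint 9 requires p + t ≤ 9, and 9 < 10. Contradiction.

Unsatisfiable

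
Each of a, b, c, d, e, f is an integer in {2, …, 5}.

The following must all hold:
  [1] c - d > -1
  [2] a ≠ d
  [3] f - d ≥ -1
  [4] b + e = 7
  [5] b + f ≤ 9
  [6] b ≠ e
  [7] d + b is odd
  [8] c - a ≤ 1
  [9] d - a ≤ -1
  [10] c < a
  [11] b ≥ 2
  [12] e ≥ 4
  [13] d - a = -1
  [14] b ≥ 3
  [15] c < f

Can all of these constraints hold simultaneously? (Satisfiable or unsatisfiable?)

Satisfiable

Setting (a, b, c, d, e, f) = (5, 3, 4, 4, 4, 5) satisfies everything: constraint 1: c - d = 0; constraint 3: f - d = 1, and the others follow.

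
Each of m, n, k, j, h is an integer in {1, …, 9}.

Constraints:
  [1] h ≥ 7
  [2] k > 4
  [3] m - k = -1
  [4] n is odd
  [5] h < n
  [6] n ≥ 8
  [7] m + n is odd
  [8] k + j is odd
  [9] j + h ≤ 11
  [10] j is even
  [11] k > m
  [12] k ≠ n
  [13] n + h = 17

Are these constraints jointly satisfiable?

Satisfiable

Take m = 6, n = 9, k = 7, j = 2, h = 8. Then constraint 3: m - k = -1; constraint 9: j + h = 10; constraint 13: n + h = 17, and every other listed constraint is also met.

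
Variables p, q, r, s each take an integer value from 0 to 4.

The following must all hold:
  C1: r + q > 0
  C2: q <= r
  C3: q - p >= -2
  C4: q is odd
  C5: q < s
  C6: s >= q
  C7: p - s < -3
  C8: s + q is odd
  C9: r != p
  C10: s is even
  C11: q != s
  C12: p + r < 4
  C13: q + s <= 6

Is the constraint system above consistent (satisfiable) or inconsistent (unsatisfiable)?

Satisfiable

Try p = 0, q = 1, r = 2, s = 4.
Check constraint 1: r + q = 3; constraint 3: q - p = 1; constraint 7: p - s = -4. The remaining constraints are straightforward to verify.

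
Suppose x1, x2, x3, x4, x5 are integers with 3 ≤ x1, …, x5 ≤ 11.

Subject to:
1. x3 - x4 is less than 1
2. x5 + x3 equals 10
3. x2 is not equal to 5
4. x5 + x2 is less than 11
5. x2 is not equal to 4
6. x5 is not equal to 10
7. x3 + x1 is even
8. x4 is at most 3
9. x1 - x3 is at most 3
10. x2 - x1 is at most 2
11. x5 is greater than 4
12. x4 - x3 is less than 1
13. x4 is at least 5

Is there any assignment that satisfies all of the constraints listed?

Unsatisfiable

From constraint 13: x4 ≥ 5. From constraint 8: x4 ≤ 3. But 3 < 5, so no value of x4 works.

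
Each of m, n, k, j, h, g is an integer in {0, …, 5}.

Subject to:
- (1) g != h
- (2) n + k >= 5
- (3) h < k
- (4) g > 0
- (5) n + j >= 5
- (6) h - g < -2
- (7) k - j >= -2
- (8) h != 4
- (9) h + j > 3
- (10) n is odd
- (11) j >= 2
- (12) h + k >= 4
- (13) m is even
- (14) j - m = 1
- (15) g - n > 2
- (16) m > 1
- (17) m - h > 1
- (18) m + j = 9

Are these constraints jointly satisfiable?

Satisfiable

The assignment m = 4, n = 1, k = 4, j = 5, h = 0, g = 5 works:
  constraint 2 holds since n + k = 5.
  constraint 5 holds since n + j = 6.
  constraint 6 holds since h - g = -5.
The rest check out directly.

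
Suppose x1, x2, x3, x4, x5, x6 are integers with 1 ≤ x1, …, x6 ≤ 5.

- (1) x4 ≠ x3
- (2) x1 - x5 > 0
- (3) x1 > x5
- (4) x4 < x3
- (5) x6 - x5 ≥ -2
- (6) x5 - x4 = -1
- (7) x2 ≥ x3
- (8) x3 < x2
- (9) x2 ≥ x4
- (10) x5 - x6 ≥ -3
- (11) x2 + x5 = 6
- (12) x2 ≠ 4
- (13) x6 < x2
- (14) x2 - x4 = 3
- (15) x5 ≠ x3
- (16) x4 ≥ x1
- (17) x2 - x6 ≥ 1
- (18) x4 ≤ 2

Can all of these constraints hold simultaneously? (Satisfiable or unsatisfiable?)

Setting (x1, x2, x3, x4, x5, x6) = (2, 5, 4, 2, 1, 2) satisfies everything: constraint 2: x1 - x5 = 1; constraint 5: x6 - x5 = 1, and the others follow.

Satisfiable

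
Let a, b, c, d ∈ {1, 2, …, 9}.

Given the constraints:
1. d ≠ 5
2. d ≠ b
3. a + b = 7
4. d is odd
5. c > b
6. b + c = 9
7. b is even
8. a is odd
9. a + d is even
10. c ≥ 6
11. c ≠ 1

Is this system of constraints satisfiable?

One satisfying assignment is a = 5, b = 2, c = 7, d = 7.
For the less obvious constraints — constraint 3: a + b = 7; constraint 4: d = 7 is odd; constraint 6: b + c = 9 — and the others hold by inspection.

Satisfiable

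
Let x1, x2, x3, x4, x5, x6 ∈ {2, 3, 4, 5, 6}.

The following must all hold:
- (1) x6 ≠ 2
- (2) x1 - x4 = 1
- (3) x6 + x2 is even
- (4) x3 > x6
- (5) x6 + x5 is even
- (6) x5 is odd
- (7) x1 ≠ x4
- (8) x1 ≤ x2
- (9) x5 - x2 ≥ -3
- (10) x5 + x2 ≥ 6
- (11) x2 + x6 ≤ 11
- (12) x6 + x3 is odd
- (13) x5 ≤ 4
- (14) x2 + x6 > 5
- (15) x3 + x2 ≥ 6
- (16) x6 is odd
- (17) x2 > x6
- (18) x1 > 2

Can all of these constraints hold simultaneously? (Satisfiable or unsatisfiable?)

One satisfying assignment is x1 = 5, x2 = 5, x3 = 4, x4 = 4, x5 = 3, x6 = 3.
For the less obvious constraints — constraint 2: x1 - x4 = 1; constraint 9: x5 - x2 = -2 — and the others hold by inspection.

Satisfiable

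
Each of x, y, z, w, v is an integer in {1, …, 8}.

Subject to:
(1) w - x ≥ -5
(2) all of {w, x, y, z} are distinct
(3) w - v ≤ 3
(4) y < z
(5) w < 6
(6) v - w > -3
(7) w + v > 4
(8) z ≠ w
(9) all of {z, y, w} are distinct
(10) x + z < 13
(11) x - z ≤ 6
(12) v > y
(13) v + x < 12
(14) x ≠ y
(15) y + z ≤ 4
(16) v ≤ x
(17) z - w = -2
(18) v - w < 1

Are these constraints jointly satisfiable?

Satisfiable

Setting (x, y, z, w, v) = (8, 1, 2, 4, 2) satisfies everything: constraint 1: w - x = -4; constraint 3: w - v = 2, and the others follow.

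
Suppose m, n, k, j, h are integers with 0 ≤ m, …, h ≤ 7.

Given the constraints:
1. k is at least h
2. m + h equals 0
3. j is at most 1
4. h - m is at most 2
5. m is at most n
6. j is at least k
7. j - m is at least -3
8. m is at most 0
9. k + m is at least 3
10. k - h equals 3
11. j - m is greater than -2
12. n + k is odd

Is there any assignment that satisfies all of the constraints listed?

Unsatisfiable

From constraints 3 and 6: k ≤ j ≤ 1. From constraint 8: m ≤ 0. Hence k + m ≤ 1. But constraint 9 requires k + m ≥ 3, and 3 > 1. Contradiction.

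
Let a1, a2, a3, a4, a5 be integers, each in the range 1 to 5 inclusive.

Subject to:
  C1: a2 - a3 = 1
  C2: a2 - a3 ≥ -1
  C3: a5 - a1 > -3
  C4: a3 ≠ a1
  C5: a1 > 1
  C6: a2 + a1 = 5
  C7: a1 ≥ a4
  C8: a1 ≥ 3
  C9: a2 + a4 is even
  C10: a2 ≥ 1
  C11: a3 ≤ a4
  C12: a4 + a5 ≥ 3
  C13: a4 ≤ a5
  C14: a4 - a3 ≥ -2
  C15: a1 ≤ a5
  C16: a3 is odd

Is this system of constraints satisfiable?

Satisfiable

Take a1 = 3, a2 = 2, a3 = 1, a4 = 2, a5 = 3. Then constraint 1: a2 - a3 = 1; constraint 2: a2 - a3 = 1, and every other listed constraint is also met.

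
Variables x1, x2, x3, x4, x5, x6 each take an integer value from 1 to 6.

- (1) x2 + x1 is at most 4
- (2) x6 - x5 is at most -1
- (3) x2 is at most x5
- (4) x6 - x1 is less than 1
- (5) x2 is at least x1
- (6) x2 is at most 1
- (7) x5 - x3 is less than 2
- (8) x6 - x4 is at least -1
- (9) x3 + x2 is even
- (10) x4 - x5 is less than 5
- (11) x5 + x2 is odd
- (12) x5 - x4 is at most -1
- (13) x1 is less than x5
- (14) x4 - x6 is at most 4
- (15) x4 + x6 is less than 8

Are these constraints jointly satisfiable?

Constraints 2, 8, and 12 give x5 − x6 ≥ 1, x6 − x4 ≥ -1, x4 − x5 ≥ 1.
Adding all 3 inequalities: the left sides telescope to 0, and the right sides sum to 1 + (-1) + 1 = 1. So 0 ≥ 1, which is false.

Unsatisfiable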